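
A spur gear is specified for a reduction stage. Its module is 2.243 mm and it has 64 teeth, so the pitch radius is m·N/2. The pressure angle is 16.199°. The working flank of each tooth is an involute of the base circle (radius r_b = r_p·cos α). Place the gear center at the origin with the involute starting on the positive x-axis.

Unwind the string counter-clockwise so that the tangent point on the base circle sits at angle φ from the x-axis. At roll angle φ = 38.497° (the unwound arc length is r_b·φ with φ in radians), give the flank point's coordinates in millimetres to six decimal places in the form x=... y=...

x=82.772352 y=6.659516

pitch radius r_p = m·N/2 = 2.243·64/2 = 71.776000
base radius r_b = r_p·cos α = 71.776000·cos 16.199° = 68.926389
roll angle φ = 38.497° = 0.67189940 rad
x = r_b·(cos φ + φ·sin φ) = 68.926389·(0.78264075 + 0.67189940·0.62247366) = 82.772352
y = r_b·(sin φ − φ·cos φ) = 68.926389·(0.62247366 − 0.67189940·0.78264075) = 6.659516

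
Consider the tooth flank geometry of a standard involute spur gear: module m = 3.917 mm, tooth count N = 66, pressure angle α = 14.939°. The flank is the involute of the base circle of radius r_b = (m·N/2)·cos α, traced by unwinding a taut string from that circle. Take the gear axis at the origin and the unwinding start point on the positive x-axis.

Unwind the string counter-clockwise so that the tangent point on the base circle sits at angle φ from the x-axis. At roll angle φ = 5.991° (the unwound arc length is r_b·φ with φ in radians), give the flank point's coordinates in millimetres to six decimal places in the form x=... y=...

pitch radius r_p = m·N/2 = 3.917·66/2 = 129.261000
base radius r_b = r_p·cos α = 129.261000·cos 14.939° = 124.892086
roll angle φ = 5.991° = 0.10456268 rad
x = r_b·(cos φ + φ·sin φ) = 124.892086·(0.99453830 + 0.10456268·0.10437224) = 125.572965
y = r_b·(sin φ − φ·cos φ) = 124.892086·(0.10437224 − 0.10456268·0.99453830) = 0.047541

x=125.572965 y=0.047541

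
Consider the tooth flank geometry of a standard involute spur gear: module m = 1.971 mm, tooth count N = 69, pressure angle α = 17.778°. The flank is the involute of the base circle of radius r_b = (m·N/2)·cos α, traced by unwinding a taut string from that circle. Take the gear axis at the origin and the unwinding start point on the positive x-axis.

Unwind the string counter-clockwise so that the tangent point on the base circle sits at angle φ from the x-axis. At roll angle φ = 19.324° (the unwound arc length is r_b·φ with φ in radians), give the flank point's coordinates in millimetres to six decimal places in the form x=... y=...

x=68.330996 y=0.818670

pitch radius r_p = m·N/2 = 1.971·69/2 = 67.999500
base radius r_b = r_p·cos α = 67.999500·cos 17.778° = 64.752300
roll angle φ = 19.324° = 0.33726742 rad
x = r_b·(cos φ + φ·sin φ) = 64.752300·(0.94366242 + 0.33726742·0.33090970) = 68.330996
y = r_b·(sin φ − φ·cos φ) = 64.752300·(0.33090970 − 0.33726742·0.94366242) = 0.818670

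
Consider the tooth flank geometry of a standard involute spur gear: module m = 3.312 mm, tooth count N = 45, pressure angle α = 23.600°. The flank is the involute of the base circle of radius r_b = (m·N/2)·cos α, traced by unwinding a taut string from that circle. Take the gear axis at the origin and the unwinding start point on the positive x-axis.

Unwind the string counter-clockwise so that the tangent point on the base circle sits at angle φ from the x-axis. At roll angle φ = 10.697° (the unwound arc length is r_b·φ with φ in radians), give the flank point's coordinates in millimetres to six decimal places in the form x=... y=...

x=69.467115 y=0.147612

pitch radius r_p = m·N/2 = 3.312·45/2 = 74.520000
base radius r_b = r_p·cos α = 74.520000·cos 23.600° = 68.287351
roll angle φ = 10.697° = 0.18669787 rad
x = r_b·(cos φ + φ·sin φ) = 68.287351·(0.98262252 + 0.18669787·0.18561517) = 69.467115
y = r_b·(sin φ − φ·cos φ) = 68.287351·(0.18561517 − 0.18669787·0.98262252) = 0.147612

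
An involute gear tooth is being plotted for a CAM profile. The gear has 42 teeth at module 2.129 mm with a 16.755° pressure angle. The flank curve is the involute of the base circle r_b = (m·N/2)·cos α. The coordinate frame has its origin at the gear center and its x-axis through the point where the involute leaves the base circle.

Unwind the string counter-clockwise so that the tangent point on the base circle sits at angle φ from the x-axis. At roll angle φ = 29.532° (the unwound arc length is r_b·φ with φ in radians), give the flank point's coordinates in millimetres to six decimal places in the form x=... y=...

x=48.125536 y=1.902664

pitch radius r_p = m·N/2 = 2.129·42/2 = 44.709000
base radius r_b = r_p·cos α = 44.709000·cos 16.755° = 42.810933
roll angle φ = 29.532° = 0.51543063 rad
x = r_b·(cos φ + φ·sin φ) = 42.810933·(0.87008054 + 0.51543063·0.49290958) = 48.125536
y = r_b·(sin φ − φ·cos φ) = 42.810933·(0.49290958 − 0.51543063·0.87008054) = 1.902664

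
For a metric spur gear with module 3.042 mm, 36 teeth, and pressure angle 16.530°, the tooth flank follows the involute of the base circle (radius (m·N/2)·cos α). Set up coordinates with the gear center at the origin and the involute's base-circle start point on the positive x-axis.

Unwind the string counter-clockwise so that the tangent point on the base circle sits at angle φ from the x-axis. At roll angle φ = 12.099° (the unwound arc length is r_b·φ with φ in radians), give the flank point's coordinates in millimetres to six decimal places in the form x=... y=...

x=53.650343 y=0.164030

pitch radius r_p = m·N/2 = 3.042·36/2 = 54.756000
base radius r_b = r_p·cos α = 54.756000·cos 16.530° = 52.492983
roll angle φ = 12.099° = 0.21116739 rad
x = r_b·(cos φ + φ·sin φ) = 52.492983·(0.97778690 + 0.21116739·0.20960150) = 53.650343
y = r_b·(sin φ − φ·cos φ) = 52.492983·(0.20960150 − 0.21116739·0.97778690) = 0.164030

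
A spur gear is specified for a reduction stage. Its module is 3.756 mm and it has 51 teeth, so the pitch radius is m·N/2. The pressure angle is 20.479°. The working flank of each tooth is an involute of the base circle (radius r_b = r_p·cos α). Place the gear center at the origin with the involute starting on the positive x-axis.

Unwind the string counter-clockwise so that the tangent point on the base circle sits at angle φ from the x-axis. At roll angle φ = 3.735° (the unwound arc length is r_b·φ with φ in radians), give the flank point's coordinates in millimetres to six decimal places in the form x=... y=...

pitch radius r_p = m·N/2 = 3.756·51/2 = 95.778000
base radius r_b = r_p·cos α = 95.778000·cos 20.479° = 89.724877
roll angle φ = 3.735° = 0.06518805 rad
x = r_b·(cos φ + φ·sin φ) = 89.724877·(0.99787601 + 0.06518805·0.06514189) = 89.915316
y = r_b·(sin φ − φ·cos φ) = 89.724877·(0.06514189 − 0.06518805·0.99787601) = 0.008282

x=89.915316 y=0.008282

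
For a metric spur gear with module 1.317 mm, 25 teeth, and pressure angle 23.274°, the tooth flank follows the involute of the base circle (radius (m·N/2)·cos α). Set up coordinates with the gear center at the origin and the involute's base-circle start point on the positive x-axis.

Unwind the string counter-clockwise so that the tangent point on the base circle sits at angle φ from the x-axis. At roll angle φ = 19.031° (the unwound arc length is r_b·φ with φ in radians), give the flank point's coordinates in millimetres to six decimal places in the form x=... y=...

x=15.934232 y=0.182697

pitch radius r_p = m·N/2 = 1.317·25/2 = 16.462500
base radius r_b = r_p·cos α = 16.462500·cos 23.274° = 15.122877
roll angle φ = 19.031° = 0.33215361 rad
x = r_b·(cos φ + φ·sin φ) = 15.122877·(0.94534229 + 0.33215361·0.32607968) = 15.934232
y = r_b·(sin φ − φ·cos φ) = 15.122877·(0.32607968 − 0.33215361·0.94534229) = 0.182697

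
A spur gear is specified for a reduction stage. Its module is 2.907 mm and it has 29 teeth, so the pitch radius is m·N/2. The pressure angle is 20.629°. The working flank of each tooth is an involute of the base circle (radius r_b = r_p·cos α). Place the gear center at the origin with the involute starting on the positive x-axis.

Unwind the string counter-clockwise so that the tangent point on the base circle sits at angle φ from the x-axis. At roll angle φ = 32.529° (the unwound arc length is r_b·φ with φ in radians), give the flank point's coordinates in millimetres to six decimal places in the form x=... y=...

x=45.303288 y=2.329664

pitch radius r_p = m·N/2 = 2.907·29/2 = 42.151500
base radius r_b = r_p·cos α = 42.151500·cos 20.629° = 39.448802
roll angle φ = 32.529° = 0.56773815 rad
x = r_b·(cos φ + φ·sin φ) = 39.448802·(0.84311939 + 0.56773815·0.53772642) = 45.303288
y = r_b·(sin φ − φ·cos φ) = 39.448802·(0.53772642 − 0.56773815·0.84311939) = 2.329664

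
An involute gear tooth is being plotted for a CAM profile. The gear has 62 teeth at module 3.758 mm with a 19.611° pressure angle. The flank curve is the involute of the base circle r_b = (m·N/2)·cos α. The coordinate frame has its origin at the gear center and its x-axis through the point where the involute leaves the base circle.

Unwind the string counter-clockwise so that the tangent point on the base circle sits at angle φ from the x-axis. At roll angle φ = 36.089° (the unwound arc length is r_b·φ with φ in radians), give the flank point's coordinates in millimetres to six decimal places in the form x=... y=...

x=129.397370 y=8.783601

pitch radius r_p = m·N/2 = 3.758·62/2 = 116.498000
base radius r_b = r_p·cos α = 116.498000·cos 19.611° = 109.740304
roll angle φ = 36.089° = 0.62987187 rad
x = r_b·(cos φ + φ·sin φ) = 109.740304·(0.80810299 + 0.62987187·0.58904122) = 129.397370
y = r_b·(sin φ − φ·cos φ) = 109.740304·(0.58904122 − 0.62987187·0.80810299) = 8.783601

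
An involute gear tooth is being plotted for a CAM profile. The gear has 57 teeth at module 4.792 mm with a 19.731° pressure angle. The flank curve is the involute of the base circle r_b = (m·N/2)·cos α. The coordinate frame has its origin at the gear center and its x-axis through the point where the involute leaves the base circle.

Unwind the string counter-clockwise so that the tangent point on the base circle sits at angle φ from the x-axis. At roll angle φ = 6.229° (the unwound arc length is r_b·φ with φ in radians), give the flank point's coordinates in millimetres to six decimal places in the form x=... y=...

x=129.311050 y=0.054997

pitch radius r_p = m·N/2 = 4.792·57/2 = 136.572000
base radius r_b = r_p·cos α = 136.572000·cos 19.731° = 128.553588
roll angle φ = 6.229° = 0.10871656 rad
x = r_b·(cos φ + φ·sin φ) = 128.553588·(0.99409617 + 0.10871656·0.10850253) = 129.311050
y = r_b·(sin φ − φ·cos φ) = 128.553588·(0.10850253 − 0.10871656·0.99409617) = 0.054997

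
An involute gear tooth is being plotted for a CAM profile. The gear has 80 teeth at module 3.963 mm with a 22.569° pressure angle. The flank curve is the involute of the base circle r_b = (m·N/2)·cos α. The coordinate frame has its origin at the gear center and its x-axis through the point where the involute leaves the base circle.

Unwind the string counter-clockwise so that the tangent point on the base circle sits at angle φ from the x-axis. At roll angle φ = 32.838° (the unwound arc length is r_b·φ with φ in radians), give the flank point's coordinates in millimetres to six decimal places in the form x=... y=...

pitch radius r_p = m·N/2 = 3.963·80/2 = 158.520000
base radius r_b = r_p·cos α = 158.520000·cos 22.569° = 146.380222
roll angle φ = 32.838° = 0.57313122 rad
x = r_b·(cos φ + φ·sin φ) = 146.380222·(0.84020714 + 0.57313122·0.54226558) = 168.483120
y = r_b·(sin φ − φ·cos φ) = 146.380222·(0.54226558 − 0.57313122·0.84020714) = 8.887714

x=168.483120 y=8.887714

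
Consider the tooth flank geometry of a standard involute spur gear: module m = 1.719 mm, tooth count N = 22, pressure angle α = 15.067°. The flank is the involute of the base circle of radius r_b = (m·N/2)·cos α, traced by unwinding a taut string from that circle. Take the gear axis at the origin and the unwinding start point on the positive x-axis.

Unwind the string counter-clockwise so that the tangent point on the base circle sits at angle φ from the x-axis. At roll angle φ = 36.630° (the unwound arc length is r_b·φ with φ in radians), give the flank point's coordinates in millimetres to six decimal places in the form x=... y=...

pitch radius r_p = m·N/2 = 1.719·22/2 = 18.909000
base radius r_b = r_p·cos α = 18.909000·cos 15.067° = 18.258956
roll angle φ = 36.630° = 0.63931411 rad
x = r_b·(cos φ + φ·sin φ) = 18.258956·(0.80250518 + 0.63931411·0.59664515) = 21.617670
y = r_b·(sin φ − φ·cos φ) = 18.258956·(0.59664515 − 0.63931411·0.80250518) = 1.526307

x=21.617670 y=1.526307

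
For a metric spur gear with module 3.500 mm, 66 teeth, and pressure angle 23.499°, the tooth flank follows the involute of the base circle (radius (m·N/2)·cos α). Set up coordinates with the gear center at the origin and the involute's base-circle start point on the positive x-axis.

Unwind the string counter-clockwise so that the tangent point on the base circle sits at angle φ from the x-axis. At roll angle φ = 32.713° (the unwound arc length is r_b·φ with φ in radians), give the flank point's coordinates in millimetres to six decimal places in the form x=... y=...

x=121.803832 y=6.359620

pitch radius r_p = m·N/2 = 3.500·66/2 = 115.500000
base radius r_b = r_p·cos α = 115.500000·cos 23.499° = 105.921242
roll angle φ = 32.713° = 0.57094956 rad
x = r_b·(cos φ + φ·sin φ) = 105.921242·(0.84138818 + 0.57094956·0.54043124) = 121.803832
y = r_b·(sin φ − φ·cos φ) = 105.921242·(0.54043124 − 0.57094956·0.84138818) = 6.359620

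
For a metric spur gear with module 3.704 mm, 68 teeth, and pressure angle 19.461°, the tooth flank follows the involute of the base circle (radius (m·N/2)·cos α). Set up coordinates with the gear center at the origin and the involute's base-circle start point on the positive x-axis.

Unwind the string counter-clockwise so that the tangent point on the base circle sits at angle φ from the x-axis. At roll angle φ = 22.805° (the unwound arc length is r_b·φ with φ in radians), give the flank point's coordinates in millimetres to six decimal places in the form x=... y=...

pitch radius r_p = m·N/2 = 3.704·68/2 = 125.936000
base radius r_b = r_p·cos α = 125.936000·cos 19.461° = 118.741086
roll angle φ = 22.805° = 0.39802234 rad
x = r_b·(cos φ + φ·sin φ) = 118.741086·(0.92182933 + 0.39802234·0.38759603) = 127.777426
y = r_b·(sin φ − φ·cos φ) = 118.741086·(0.38759603 − 0.39802234·0.92182933) = 2.456441

x=127.777426 y=2.456441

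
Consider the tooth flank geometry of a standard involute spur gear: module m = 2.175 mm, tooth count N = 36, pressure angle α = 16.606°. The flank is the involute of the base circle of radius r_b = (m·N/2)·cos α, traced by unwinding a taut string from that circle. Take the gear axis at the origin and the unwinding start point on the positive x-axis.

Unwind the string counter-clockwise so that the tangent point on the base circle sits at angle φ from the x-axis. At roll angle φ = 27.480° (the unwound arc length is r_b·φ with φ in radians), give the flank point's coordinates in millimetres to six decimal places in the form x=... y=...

x=41.587232 y=1.348242

pitch radius r_p = m·N/2 = 2.175·36/2 = 39.150000
base radius r_b = r_p·cos α = 39.150000·cos 16.606° = 37.517157
roll angle φ = 27.480° = 0.47961648 rad
x = r_b·(cos φ + φ·sin φ) = 37.517157·(0.88717196 + 0.47961648·0.46143896) = 41.587232
y = r_b·(sin φ − φ·cos φ) = 37.517157·(0.46143896 − 0.47961648·0.88717196) = 1.348242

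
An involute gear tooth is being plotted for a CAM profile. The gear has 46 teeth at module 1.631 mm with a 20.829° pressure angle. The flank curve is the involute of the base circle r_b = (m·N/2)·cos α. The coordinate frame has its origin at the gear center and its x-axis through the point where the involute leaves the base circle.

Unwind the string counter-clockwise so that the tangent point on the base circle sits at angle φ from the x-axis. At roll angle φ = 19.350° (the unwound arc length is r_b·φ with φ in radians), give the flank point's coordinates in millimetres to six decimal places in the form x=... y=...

pitch radius r_p = m·N/2 = 1.631·46/2 = 37.513000
base radius r_b = r_p·cos α = 37.513000·cos 20.829° = 35.061369
roll angle φ = 19.350° = 0.33772121 rad
x = r_b·(cos φ + φ·sin φ) = 35.061369·(0.94351216 + 0.33772121·0.33133789) = 37.004189
y = r_b·(sin φ − φ·cos φ) = 35.061369·(0.33133789 − 0.33772121·0.94351216) = 0.445063

x=37.004189 y=0.445063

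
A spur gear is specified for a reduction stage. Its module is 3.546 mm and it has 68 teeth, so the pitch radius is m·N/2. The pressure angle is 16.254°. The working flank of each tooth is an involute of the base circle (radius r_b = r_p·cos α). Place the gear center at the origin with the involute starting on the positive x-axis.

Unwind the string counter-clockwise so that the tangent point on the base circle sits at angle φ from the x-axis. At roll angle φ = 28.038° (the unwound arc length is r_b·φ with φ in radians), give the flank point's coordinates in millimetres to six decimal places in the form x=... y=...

x=128.785053 y=4.413862

pitch radius r_p = m·N/2 = 3.546·68/2 = 120.564000
base radius r_b = r_p·cos α = 120.564000·cos 16.254° = 115.745095
roll angle φ = 28.038° = 0.48935542 rad
x = r_b·(cos φ + φ·sin φ) = 115.745095·(0.88263603 + 0.48935542·0.47005705) = 128.785053
y = r_b·(sin φ − φ·cos φ) = 115.745095·(0.47005705 − 0.48935542·0.88263603) = 4.413862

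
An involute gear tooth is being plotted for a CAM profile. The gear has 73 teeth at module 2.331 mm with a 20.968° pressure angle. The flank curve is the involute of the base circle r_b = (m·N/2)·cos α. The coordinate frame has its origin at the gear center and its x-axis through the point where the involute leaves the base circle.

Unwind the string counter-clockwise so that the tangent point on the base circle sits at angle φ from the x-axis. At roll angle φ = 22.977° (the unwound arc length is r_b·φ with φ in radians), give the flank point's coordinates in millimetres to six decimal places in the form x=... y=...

x=85.581268 y=1.680623

pitch radius r_p = m·N/2 = 2.331·73/2 = 85.081500
base radius r_b = r_p·cos α = 85.081500·cos 20.968° = 79.447440
roll angle φ = 22.977° = 0.40102430 rad
x = r_b·(cos φ + φ·sin φ) = 79.447440·(0.92066163 + 0.40102430·0.39036158) = 85.581268
y = r_b·(sin φ − φ·cos φ) = 79.447440·(0.39036158 − 0.40102430·0.92066163) = 1.680623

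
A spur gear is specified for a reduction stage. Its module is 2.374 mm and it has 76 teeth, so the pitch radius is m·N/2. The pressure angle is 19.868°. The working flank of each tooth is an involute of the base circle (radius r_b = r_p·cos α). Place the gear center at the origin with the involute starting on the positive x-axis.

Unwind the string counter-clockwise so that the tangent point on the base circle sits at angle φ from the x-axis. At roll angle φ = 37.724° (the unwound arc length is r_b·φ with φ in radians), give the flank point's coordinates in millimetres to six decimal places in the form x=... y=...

pitch radius r_p = m·N/2 = 2.374·76/2 = 90.212000
base radius r_b = r_p·cos α = 90.212000·cos 19.868° = 84.842409
roll angle φ = 37.724° = 0.65840801 rad
x = r_b·(cos φ + φ·sin φ) = 84.842409·(0.79096731 + 0.65840801·0.61185841) = 101.286546
y = r_b·(sin φ − φ·cos φ) = 84.842409·(0.61185841 − 0.65840801·0.79096731) = 7.727379

x=101.286546 y=7.727379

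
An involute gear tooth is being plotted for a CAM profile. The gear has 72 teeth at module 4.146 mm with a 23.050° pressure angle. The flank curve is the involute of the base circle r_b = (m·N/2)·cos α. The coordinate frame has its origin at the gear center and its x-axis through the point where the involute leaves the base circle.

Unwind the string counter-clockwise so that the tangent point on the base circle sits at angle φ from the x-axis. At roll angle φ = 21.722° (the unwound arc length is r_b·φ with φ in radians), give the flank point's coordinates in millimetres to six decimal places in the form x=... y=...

pitch radius r_p = m·N/2 = 4.146·72/2 = 149.256000
base radius r_b = r_p·cos α = 149.256000·cos 23.050° = 137.339927
roll angle φ = 21.722° = 0.37912042 rad
x = r_b·(cos φ + φ·sin φ) = 137.339927·(0.92899053 + 0.37912042·0.37010349) = 146.858178
y = r_b·(sin φ − φ·cos φ) = 137.339927·(0.37010349 − 0.37912042·0.92899053) = 2.458963

x=146.858178 y=2.458963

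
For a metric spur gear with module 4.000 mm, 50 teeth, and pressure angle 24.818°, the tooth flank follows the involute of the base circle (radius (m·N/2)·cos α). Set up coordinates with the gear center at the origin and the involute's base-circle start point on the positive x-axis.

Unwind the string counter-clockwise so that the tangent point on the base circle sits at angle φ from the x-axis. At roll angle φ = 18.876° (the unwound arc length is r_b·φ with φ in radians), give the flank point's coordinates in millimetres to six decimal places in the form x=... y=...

x=95.557339 y=1.070129

pitch radius r_p = m·N/2 = 4.000·50/2 = 100.000000
base radius r_b = r_p·cos α = 100.000000·cos 24.818° = 90.764566
roll angle φ = 18.876° = 0.32944835 rad
x = r_b·(cos φ + φ·sin φ) = 90.764566·(0.94622096 + 0.32944835·0.32352109) = 95.557339
y = r_b·(sin φ − φ·cos φ) = 90.764566·(0.32352109 − 0.32944835·0.94622096) = 1.070129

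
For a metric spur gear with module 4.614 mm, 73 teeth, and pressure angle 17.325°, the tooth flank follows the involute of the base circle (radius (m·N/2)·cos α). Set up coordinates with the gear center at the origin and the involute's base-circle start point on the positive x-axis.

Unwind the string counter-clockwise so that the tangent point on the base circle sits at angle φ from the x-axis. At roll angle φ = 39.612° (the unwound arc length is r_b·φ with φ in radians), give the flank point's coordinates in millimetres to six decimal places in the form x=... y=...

pitch radius r_p = m·N/2 = 4.614·73/2 = 168.411000
base radius r_b = r_p·cos α = 168.411000·cos 17.325° = 160.770354
roll angle φ = 39.612° = 0.69135982 rad
x = r_b·(cos φ + φ·sin φ) = 160.770354·(0.77037972 + 0.69135982·0.63758535) = 194.721937
y = r_b·(sin φ − φ·cos φ) = 160.770354·(0.63758535 − 0.69135982·0.77037972) = 16.876990

x=194.721937 y=16.876990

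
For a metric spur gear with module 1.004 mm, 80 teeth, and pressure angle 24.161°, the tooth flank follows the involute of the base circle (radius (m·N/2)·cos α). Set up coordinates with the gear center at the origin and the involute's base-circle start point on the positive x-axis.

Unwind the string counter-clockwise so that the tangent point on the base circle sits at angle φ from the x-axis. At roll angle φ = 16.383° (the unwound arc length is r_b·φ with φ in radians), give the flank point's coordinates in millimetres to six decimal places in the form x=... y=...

pitch radius r_p = m·N/2 = 1.004·80/2 = 40.160000
base radius r_b = r_p·cos α = 40.160000·cos 24.161° = 36.641941
roll angle φ = 16.383° = 0.28593729 rad
x = r_b·(cos φ + φ·sin φ) = 36.641941·(0.95939770 + 0.28593729·0.28205681) = 38.109387
y = r_b·(sin φ − φ·cos φ) = 36.641941·(0.28205681 − 0.28593729·0.95939770) = 0.283214

x=38.109387 y=0.283214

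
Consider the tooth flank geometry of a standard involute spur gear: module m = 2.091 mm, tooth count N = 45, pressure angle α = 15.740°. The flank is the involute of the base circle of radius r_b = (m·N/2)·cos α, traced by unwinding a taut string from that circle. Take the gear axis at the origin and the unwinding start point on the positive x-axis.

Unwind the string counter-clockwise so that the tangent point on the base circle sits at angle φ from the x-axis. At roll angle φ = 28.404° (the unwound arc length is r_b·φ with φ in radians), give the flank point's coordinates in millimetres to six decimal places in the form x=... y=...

pitch radius r_p = m·N/2 = 2.091·45/2 = 47.047500
base radius r_b = r_p·cos α = 47.047500·cos 15.740° = 45.283341
roll angle φ = 28.404° = 0.49574332 rad
x = r_b·(cos φ + φ·sin φ) = 45.283341·(0.87961537 + 0.49574332·0.47568562) = 50.510548
y = r_b·(sin φ − φ·cos φ) = 45.283341·(0.47568562 − 0.49574332·0.87961537) = 1.794225

x=50.510548 y=1.794225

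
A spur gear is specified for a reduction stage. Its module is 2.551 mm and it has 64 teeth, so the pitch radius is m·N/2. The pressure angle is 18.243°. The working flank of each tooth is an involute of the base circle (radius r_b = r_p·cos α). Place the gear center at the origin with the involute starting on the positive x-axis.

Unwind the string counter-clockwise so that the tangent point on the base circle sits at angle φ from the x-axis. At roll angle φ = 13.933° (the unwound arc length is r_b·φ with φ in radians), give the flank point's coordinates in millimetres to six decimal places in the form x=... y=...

pitch radius r_p = m·N/2 = 2.551·64/2 = 81.632000
base radius r_b = r_p·cos α = 81.632000·cos 18.243° = 77.528962
roll angle φ = 13.933° = 0.24317672 rad
x = r_b·(cos φ + φ·sin φ) = 77.528962·(0.97057796 + 0.24317672·0.24078710) = 79.787518
y = r_b·(sin φ − φ·cos φ) = 77.528962·(0.24078710 − 0.24317672·0.97057796) = 0.369435

x=79.787518 y=0.369435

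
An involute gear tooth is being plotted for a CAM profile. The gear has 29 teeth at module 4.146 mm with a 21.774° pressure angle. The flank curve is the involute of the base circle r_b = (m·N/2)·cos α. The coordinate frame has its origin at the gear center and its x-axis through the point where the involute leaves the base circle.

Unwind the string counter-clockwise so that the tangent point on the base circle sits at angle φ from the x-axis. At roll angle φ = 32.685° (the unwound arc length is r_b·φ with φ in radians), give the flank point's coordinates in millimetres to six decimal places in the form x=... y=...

pitch radius r_p = m·N/2 = 4.146·29/2 = 60.117000
base radius r_b = r_p·cos α = 60.117000·cos 21.774° = 55.827908
roll angle φ = 32.685° = 0.57046087 rad
x = r_b·(cos φ + φ·sin φ) = 55.827908·(0.84165219 + 0.57046087·0.54001999) = 64.186041
y = r_b·(sin φ − φ·cos φ) = 55.827908·(0.54001999 − 0.57046087·0.84165219) = 3.343553

x=64.186041 y=3.343553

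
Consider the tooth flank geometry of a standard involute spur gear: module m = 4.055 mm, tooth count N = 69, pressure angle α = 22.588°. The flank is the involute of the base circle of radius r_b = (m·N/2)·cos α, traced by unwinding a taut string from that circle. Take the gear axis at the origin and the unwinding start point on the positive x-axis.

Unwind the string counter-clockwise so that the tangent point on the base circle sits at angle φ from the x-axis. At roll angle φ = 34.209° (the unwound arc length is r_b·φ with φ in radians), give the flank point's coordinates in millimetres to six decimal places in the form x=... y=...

pitch radius r_p = m·N/2 = 4.055·69/2 = 139.897500
base radius r_b = r_p·cos α = 139.897500·cos 22.588° = 129.166058
roll angle φ = 34.209° = 0.59705968 rad
x = r_b·(cos φ + φ·sin φ) = 129.166058·(0.82699227 + 0.59705968·0.56221329) = 150.177134
y = r_b·(sin φ − φ·cos φ) = 129.166058·(0.56221329 − 0.59705968·0.82699227) = 8.841358

x=150.177134 y=8.841358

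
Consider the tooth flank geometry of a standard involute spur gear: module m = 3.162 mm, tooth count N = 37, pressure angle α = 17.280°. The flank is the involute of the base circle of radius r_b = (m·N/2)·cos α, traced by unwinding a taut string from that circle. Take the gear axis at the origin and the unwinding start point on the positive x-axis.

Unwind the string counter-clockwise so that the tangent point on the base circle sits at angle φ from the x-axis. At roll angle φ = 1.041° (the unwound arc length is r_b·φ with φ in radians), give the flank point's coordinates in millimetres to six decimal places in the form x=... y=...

pitch radius r_p = m·N/2 = 3.162·37/2 = 58.497000
base radius r_b = r_p·cos α = 58.497000·cos 17.280° = 55.856711
roll angle φ = 1.041° = 0.01816888 rad
x = r_b·(cos φ + φ·sin φ) = 55.856711·(0.99983495 + 0.01816888·0.01816788) = 55.865930
y = r_b·(sin φ − φ·cos φ) = 55.856711·(0.01816788 − 0.01816888·0.99983495) = 0.000112

x=55.865930 y=0.000112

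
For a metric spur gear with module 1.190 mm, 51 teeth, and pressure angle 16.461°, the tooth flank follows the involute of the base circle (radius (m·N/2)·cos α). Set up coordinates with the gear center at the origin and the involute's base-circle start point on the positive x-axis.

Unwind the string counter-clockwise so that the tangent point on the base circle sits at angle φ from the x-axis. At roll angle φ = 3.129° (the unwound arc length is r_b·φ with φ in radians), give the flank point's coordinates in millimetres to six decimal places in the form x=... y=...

x=29.144608 y=0.001579

pitch radius r_p = m·N/2 = 1.190·51/2 = 30.345000
base radius r_b = r_p·cos α = 30.345000·cos 16.461° = 29.101245
roll angle φ = 3.129° = 0.05461135 rad
x = r_b·(cos φ + φ·sin φ) = 29.101245·(0.99850917 + 0.05461135·0.05458421) = 29.144608
y = r_b·(sin φ − φ·cos φ) = 29.101245·(0.05458421 − 0.05461135·0.99850917) = 0.001579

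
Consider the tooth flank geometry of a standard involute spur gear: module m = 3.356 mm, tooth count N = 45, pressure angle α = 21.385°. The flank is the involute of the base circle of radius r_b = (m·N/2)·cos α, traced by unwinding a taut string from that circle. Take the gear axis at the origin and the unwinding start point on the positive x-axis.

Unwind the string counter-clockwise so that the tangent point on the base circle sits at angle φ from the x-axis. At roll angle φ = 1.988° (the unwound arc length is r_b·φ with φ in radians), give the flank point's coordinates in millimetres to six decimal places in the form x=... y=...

pitch radius r_p = m·N/2 = 3.356·45/2 = 75.510000
base radius r_b = r_p·cos α = 75.510000·cos 21.385° = 70.311235
roll angle φ = 1.988° = 0.03469715 rad
x = r_b·(cos φ + φ·sin φ) = 70.311235·(0.99939811 + 0.03469715·0.03469018) = 70.353546
y = r_b·(sin φ − φ·cos φ) = 70.311235·(0.03469018 − 0.03469715·0.99939811) = 0.000979

x=70.353546 y=0.000979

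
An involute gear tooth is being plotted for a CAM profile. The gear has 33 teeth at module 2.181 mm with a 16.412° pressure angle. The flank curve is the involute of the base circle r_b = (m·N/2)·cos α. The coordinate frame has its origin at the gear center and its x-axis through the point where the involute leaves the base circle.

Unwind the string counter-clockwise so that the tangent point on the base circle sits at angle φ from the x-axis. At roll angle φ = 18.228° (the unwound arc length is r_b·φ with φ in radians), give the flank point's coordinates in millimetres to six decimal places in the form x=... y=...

x=36.223202 y=0.366775

pitch radius r_p = m·N/2 = 2.181·33/2 = 35.986500
base radius r_b = r_p·cos α = 35.986500·cos 16.412° = 34.520224
roll angle φ = 18.228° = 0.31813862 rad
x = r_b·(cos φ + φ·sin φ) = 34.520224·(0.94981930 + 0.31813862·0.31279913) = 36.223202
y = r_b·(sin φ − φ·cos φ) = 34.520224·(0.31279913 − 0.31813862·0.94981930) = 0.366775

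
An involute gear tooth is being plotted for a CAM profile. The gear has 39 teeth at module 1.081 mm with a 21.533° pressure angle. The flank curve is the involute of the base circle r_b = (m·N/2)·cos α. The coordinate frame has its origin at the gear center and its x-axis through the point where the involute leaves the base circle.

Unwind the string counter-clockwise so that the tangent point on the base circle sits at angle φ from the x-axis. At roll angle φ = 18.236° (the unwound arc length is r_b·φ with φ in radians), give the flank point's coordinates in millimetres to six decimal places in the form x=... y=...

pitch radius r_p = m·N/2 = 1.081·39/2 = 21.079500
base radius r_b = r_p·cos α = 21.079500·cos 21.533° = 19.608284
roll angle φ = 18.236° = 0.31827824 rad
x = r_b·(cos φ + φ·sin φ) = 19.608284·(0.94977562 + 0.31827824·0.31293174) = 20.576443
y = r_b·(sin φ − φ·cos φ) = 19.608284·(0.31293174 − 0.31827824·0.94977562) = 0.208609

x=20.576443 y=0.208609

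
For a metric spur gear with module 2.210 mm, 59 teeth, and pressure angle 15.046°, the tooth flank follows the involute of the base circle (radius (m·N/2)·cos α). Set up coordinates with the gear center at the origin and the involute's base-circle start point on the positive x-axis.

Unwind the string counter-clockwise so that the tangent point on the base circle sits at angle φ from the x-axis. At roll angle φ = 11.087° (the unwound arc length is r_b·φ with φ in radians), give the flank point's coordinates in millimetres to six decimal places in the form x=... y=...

pitch radius r_p = m·N/2 = 2.210·59/2 = 65.195000
base radius r_b = r_p·cos α = 65.195000·cos 15.046° = 62.959967
roll angle φ = 11.087° = 0.19350465 rad
x = r_b·(cos φ + φ·sin φ) = 62.959967·(0.98133632 + 0.19350465·0.19229931) = 64.127694
y = r_b·(sin φ − φ·cos φ) = 62.959967·(0.19229931 − 0.19350465·0.98133632) = 0.151492

x=64.127694 y=0.151492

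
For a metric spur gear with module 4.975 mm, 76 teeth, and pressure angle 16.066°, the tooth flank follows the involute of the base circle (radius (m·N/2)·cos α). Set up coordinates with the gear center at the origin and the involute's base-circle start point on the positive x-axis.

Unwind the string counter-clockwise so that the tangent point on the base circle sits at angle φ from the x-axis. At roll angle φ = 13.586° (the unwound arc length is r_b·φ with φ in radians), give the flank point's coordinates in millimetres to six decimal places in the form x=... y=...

pitch radius r_p = m·N/2 = 4.975·76/2 = 189.050000
base radius r_b = r_p·cos α = 189.050000·cos 16.066° = 181.666378
roll angle φ = 13.586° = 0.23712043 rad
x = r_b·(cos φ + φ·sin φ) = 181.666378·(0.97201843 + 0.23712043·0.23490461) = 186.702008
y = r_b·(sin φ − φ·cos φ) = 181.666378·(0.23490461 − 0.23712043·0.97201843) = 0.802817

x=186.702008 y=0.802817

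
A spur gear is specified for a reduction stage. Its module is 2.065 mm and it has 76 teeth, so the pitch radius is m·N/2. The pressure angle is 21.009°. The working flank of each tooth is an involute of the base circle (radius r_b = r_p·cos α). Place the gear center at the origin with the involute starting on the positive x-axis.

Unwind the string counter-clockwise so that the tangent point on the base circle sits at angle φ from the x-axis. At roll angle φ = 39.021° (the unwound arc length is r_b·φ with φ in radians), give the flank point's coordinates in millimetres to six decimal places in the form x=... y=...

pitch radius r_p = m·N/2 = 2.065·76/2 = 78.470000
base radius r_b = r_p·cos α = 78.470000·cos 21.009° = 73.253638
roll angle φ = 39.021° = 0.68104493 rad
x = r_b·(cos φ + φ·sin φ) = 73.253638·(0.77691525 + 0.68104493·0.62960519) = 88.322253
y = r_b·(sin φ − φ·cos φ) = 73.253638·(0.62960519 − 0.68104493·0.77691525) = 7.361331

x=88.322253 y=7.361331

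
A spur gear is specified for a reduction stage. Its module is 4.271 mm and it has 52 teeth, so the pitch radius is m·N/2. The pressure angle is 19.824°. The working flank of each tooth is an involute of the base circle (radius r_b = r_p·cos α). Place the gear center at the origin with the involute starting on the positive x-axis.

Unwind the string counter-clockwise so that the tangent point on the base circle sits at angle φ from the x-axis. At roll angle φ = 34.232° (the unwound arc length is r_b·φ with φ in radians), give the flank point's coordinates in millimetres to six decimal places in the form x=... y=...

pitch radius r_p = m·N/2 = 4.271·52/2 = 111.046000
base radius r_b = r_p·cos α = 111.046000·cos 19.824° = 104.465280
roll angle φ = 34.232° = 0.59746111 rad
x = r_b·(cos φ + φ·sin φ) = 104.465280·(0.82676652 + 0.59746111·0.56254522) = 121.479061
y = r_b·(sin φ − φ·cos φ) = 104.465280·(0.56254522 − 0.59746111·0.82676652) = 7.164686

x=121.479061 y=7.164686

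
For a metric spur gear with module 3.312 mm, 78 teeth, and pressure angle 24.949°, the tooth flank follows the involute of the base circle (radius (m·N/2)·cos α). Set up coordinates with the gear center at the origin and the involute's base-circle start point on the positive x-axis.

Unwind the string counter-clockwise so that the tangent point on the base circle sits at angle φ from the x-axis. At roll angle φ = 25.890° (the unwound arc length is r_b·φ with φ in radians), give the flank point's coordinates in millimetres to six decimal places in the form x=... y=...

x=128.467450 y=3.528776

pitch radius r_p = m·N/2 = 3.312·78/2 = 129.168000
base radius r_b = r_p·cos α = 129.168000·cos 24.949° = 117.114508
roll angle φ = 25.890° = 0.45186574 rad
x = r_b·(cos φ + φ·sin φ) = 117.114508·(0.89963400 + 0.45186574·0.43664478) = 128.467450
y = r_b·(sin φ − φ·cos φ) = 117.114508·(0.43664478 − 0.45186574·0.89963400) = 3.528776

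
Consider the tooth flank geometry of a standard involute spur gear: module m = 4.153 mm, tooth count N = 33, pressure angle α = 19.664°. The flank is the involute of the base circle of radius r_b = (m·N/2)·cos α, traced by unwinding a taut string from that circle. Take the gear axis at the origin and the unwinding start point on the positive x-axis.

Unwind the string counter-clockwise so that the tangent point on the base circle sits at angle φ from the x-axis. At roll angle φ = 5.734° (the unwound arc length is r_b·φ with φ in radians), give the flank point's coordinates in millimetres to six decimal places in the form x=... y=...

x=64.850630 y=0.021538

pitch radius r_p = m·N/2 = 4.153·33/2 = 68.524500
base radius r_b = r_p·cos α = 68.524500·cos 19.664° = 64.528299
roll angle φ = 5.734° = 0.10007718 rad
x = r_b·(cos φ + φ·sin φ) = 64.528299·(0.99499646 + 0.10007718·0.09991021) = 64.850630
y = r_b·(sin φ − φ·cos φ) = 64.528299·(0.09991021 − 0.10007718·0.99499646) = 0.021538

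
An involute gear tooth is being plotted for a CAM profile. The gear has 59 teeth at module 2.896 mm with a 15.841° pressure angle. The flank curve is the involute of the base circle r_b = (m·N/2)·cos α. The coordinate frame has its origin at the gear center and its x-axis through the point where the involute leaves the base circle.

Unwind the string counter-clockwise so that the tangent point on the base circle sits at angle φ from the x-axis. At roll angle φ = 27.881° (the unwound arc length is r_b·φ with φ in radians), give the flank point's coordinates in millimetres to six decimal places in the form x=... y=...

x=91.349801 y=3.082641

pitch radius r_p = m·N/2 = 2.896·59/2 = 85.432000
base radius r_b = r_p·cos α = 85.432000·cos 15.841° = 82.187541
roll angle φ = 27.881° = 0.48661525 rad
x = r_b·(cos φ + φ·sin φ) = 82.187541·(0.88392075 + 0.48661525·0.46763672) = 91.349801
y = r_b·(sin φ − φ·cos φ) = 82.187541·(0.46763672 − 0.48661525·0.88392075) = 3.082641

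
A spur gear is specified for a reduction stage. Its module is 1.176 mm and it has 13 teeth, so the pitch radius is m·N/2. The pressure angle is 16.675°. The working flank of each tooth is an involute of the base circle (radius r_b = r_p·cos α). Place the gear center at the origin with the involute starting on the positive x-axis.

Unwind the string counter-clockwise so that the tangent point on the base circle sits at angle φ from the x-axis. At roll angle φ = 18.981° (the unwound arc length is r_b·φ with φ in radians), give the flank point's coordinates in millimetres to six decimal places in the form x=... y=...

x=7.713410 y=0.087772

pitch radius r_p = m·N/2 = 1.176·13/2 = 7.644000
base radius r_b = r_p·cos α = 7.644000·cos 16.675° = 7.322553
roll angle φ = 18.981° = 0.33128095 rad
x = r_b·(cos φ + φ·sin φ) = 7.322553·(0.94562649 + 0.33128095·0.32525459) = 7.713410
y = r_b·(sin φ − φ·cos φ) = 7.322553·(0.32525459 − 0.33128095·0.94562649) = 0.087772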